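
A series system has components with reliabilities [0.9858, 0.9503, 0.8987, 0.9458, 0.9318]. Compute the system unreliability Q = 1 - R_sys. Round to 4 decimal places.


Components: [0.9858, 0.9503, 0.8987, 0.9458, 0.9318]
After component 1: product = 0.9858
After component 2: product = 0.9368
After component 3: product = 0.8419
After component 4: product = 0.7963
After component 5: product = 0.742
R_sys = 0.742
Q = 1 - 0.742 = 0.258

0.258


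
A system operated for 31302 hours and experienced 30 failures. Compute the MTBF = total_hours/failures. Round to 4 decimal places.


total_hours = 31302
failures = 30
MTBF = 31302 / 30
MTBF = 1043.4

1043.4


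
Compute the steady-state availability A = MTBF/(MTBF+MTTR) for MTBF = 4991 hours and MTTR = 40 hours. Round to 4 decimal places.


MTBF = 4991
MTTR = 40
MTBF + MTTR = 5031
A = 4991 / 5031
A = 0.992

0.992


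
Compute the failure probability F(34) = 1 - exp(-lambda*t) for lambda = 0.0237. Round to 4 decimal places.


lambda = 0.0237, t = 34
lambda * t = 0.8058
exp(-0.8058) = 0.4467
F(t) = 1 - 0.4467
F(t) = 0.5533

0.5533


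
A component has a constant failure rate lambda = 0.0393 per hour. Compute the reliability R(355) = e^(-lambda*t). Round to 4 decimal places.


lambda = 0.0393
t = 355
lambda * t = 13.9515
R(t) = e^(-13.9515)
R(t) = 0.0

0.0


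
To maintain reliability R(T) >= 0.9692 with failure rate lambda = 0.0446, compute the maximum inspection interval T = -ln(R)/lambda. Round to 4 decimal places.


R_target = 0.9692
lambda = 0.0446
-ln(0.9692) = 0.0313
T = 0.0313 / 0.0446
T = 0.7014

0.7014


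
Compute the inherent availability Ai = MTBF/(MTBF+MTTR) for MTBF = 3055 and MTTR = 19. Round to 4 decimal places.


MTBF = 3055
MTTR = 19
MTBF + MTTR = 3074
Ai = 3055 / 3074
Ai = 0.9938

0.9938


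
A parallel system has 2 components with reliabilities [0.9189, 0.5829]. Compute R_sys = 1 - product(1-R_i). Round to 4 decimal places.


Components: [0.9189, 0.5829]
(1 - 0.9189) = 0.0811, running product = 0.0811
(1 - 0.5829) = 0.4171, running product = 0.0338
Product of (1-R_i) = 0.0338
R_sys = 1 - 0.0338 = 0.9662

0.9662


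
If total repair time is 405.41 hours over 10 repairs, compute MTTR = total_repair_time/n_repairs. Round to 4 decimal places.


total_repair_time = 405.41
n_repairs = 10
MTTR = 405.41 / 10
MTTR = 40.541

40.541


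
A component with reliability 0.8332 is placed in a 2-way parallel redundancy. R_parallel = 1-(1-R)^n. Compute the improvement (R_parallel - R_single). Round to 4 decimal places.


R_single = 0.8332, n = 2
1 - R_single = 0.1668
(1 - R_single)^n = 0.1668^2 = 0.0278
R_parallel = 1 - 0.0278 = 0.9722
Improvement = 0.9722 - 0.8332
Improvement = 0.139

0.139


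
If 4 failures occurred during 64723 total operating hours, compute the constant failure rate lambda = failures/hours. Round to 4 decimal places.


failures = 4
total_hours = 64723
lambda = 4 / 64723
lambda = 0.0001

0.0001


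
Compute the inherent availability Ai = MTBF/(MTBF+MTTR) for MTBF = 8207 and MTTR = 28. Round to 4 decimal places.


MTBF = 8207
MTTR = 28
MTBF + MTTR = 8235
Ai = 8207 / 8235
Ai = 0.9966

0.9966


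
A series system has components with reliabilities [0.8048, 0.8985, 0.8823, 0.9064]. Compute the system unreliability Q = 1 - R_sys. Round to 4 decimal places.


Components: [0.8048, 0.8985, 0.8823, 0.9064]
After component 1: product = 0.8048
After component 2: product = 0.7231
After component 3: product = 0.638
After component 4: product = 0.5783
R_sys = 0.5783
Q = 1 - 0.5783 = 0.4217

0.4217


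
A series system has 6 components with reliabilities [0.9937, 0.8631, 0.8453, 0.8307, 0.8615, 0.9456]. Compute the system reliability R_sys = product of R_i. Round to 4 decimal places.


Components: [0.9937, 0.8631, 0.8453, 0.8307, 0.8615, 0.9456]
After component 1 (R=0.9937): product = 0.9937
After component 2 (R=0.8631): product = 0.8577
After component 3 (R=0.8453): product = 0.725
After component 4 (R=0.8307): product = 0.6022
After component 5 (R=0.8615): product = 0.5188
After component 6 (R=0.9456): product = 0.4906
R_sys = 0.4906

0.4906


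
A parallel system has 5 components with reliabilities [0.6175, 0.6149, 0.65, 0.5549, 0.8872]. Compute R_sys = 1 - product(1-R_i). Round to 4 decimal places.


Components: [0.6175, 0.6149, 0.65, 0.5549, 0.8872]
(1 - 0.6175) = 0.3825, running product = 0.3825
(1 - 0.6149) = 0.3851, running product = 0.1473
(1 - 0.65) = 0.35, running product = 0.0516
(1 - 0.5549) = 0.4451, running product = 0.0229
(1 - 0.8872) = 0.1128, running product = 0.0026
Product of (1-R_i) = 0.0026
R_sys = 1 - 0.0026 = 0.9974

0.9974


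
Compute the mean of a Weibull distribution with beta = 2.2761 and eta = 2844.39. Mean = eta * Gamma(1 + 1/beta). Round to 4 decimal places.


beta = 2.2761, eta = 2844.39
1/beta = 0.4393
1 + 1/beta = 1.4393
Gamma(1.4393) = 0.8858
Mean = 2844.39 * 0.8858
Mean = 2519.6103

2519.6103


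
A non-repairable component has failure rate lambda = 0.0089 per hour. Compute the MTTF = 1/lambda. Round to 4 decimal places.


lambda = 0.0089
MTTF = 1 / 0.0089
MTTF = 112.3596

112.3596


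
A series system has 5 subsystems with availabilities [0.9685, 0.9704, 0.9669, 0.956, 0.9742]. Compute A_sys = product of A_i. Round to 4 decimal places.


Subsystems: [0.9685, 0.9704, 0.9669, 0.956, 0.9742]
After subsystem 1 (A=0.9685): product = 0.9685
After subsystem 2 (A=0.9704): product = 0.9398
After subsystem 3 (A=0.9669): product = 0.9087
After subsystem 4 (A=0.956): product = 0.8687
After subsystem 5 (A=0.9742): product = 0.8463
A_sys = 0.8463

0.8463


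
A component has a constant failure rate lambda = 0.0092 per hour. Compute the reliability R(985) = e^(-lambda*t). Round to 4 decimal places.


lambda = 0.0092
t = 985
lambda * t = 9.062
R(t) = e^(-9.062)
R(t) = 0.0001

0.0001


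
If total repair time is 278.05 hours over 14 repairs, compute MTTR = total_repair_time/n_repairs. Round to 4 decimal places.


total_repair_time = 278.05
n_repairs = 14
MTTR = 278.05 / 14
MTTR = 19.8607

19.8607


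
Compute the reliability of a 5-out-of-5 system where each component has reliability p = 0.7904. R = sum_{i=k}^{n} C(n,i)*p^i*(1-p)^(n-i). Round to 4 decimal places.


k = 5, n = 5, p = 0.7904
i=5: C(5,5)=1 * 0.7904^5 * 0.2096^0 = 0.3085
R = sum of terms = 0.3085

0.3085


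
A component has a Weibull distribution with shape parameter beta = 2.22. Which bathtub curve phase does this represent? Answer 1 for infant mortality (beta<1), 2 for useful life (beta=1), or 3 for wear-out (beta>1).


beta = 2.22
Compare beta to 1:
beta < 1 => infant mortality (phase 1)
beta = 1 => useful life (phase 2)
beta > 1 => wear-out (phase 3)
Since beta = 2.22, this is wear-out (increasing failure rate)
Phase = 3

3


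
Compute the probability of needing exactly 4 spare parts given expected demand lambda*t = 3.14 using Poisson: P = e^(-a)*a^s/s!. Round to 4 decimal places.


a = 3.14, s = 4
e^(-a) = e^(-3.14) = 0.0433
a^s = 3.14^4 = 97.2117
s! = 24
P = 0.0433 * 97.2117 / 24
P = 0.1753

0.1753


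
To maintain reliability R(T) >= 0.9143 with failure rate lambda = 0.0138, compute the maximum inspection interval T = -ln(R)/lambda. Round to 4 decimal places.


R_target = 0.9143
lambda = 0.0138
-ln(0.9143) = 0.0896
T = 0.0896 / 0.0138
T = 6.4925

6.4925


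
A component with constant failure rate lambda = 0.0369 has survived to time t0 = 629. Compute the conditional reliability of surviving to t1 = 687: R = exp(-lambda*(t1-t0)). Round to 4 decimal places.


lambda = 0.0369
t0 = 629, t1 = 687
t1 - t0 = 58
lambda * (t1-t0) = 0.0369 * 58 = 2.1402
R = exp(-2.1402)
R = 0.1176

0.1176


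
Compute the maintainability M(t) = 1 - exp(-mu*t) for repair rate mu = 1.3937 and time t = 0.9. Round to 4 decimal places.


mu = 1.3937, t = 0.9
mu * t = 1.3937 * 0.9 = 1.2543
exp(-1.2543) = 0.2853
M(t) = 1 - 0.2853
M(t) = 0.7147

0.7147


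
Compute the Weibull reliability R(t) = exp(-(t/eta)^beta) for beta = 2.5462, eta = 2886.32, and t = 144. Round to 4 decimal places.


beta = 2.5462, eta = 2886.32, t = 144
t/eta = 144 / 2886.32 = 0.0499
(t/eta)^beta = 0.0499^2.5462 = 0.0005
R(t) = exp(-0.0005)
R(t) = 0.9995

0.9995


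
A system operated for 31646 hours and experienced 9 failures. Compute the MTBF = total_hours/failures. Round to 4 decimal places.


total_hours = 31646
failures = 9
MTBF = 31646 / 9
MTBF = 3516.2222

3516.2222


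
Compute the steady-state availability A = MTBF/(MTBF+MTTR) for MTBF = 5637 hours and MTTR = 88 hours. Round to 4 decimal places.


MTBF = 5637
MTTR = 88
MTBF + MTTR = 5725
A = 5637 / 5725
A = 0.9846

0.9846


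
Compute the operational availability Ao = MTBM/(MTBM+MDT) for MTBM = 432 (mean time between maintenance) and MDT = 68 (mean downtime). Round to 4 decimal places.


MTBM = 432
MDT = 68
MTBM + MDT = 500
Ao = 432 / 500
Ao = 0.864

0.864


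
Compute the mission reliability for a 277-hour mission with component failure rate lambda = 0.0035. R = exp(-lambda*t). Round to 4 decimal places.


lambda = 0.0035
mission_time = 277
lambda * t = 0.0035 * 277 = 0.9695
R = exp(-0.9695)
R = 0.3793

0.3793


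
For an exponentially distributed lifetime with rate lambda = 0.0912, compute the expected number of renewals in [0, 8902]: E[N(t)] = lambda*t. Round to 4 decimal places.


lambda = 0.0912
t = 8902
E[N(t)] = lambda * t
E[N(t)] = 0.0912 * 8902
E[N(t)] = 811.8624

811.8624


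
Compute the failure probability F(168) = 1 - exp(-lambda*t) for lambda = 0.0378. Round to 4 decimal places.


lambda = 0.0378, t = 168
lambda * t = 6.3504
exp(-6.3504) = 0.0017
F(t) = 1 - 0.0017
F(t) = 0.9983

0.9983


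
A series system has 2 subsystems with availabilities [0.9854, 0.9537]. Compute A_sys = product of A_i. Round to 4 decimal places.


Subsystems: [0.9854, 0.9537]
After subsystem 1 (A=0.9854): product = 0.9854
After subsystem 2 (A=0.9537): product = 0.9398
A_sys = 0.9398

0.9398


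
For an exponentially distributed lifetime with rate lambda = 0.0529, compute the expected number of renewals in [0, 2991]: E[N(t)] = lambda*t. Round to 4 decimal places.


lambda = 0.0529
t = 2991
E[N(t)] = lambda * t
E[N(t)] = 0.0529 * 2991
E[N(t)] = 158.2239

158.2239


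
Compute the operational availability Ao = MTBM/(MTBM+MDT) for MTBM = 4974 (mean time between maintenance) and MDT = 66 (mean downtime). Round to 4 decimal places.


MTBM = 4974
MDT = 66
MTBM + MDT = 5040
Ao = 4974 / 5040
Ao = 0.9869

0.9869


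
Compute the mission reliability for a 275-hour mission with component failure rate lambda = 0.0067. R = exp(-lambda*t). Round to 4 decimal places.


lambda = 0.0067
mission_time = 275
lambda * t = 0.0067 * 275 = 1.8425
R = exp(-1.8425)
R = 0.1584

0.1584


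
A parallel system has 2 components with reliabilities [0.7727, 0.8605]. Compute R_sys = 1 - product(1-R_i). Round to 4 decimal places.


Components: [0.7727, 0.8605]
(1 - 0.7727) = 0.2273, running product = 0.2273
(1 - 0.8605) = 0.1395, running product = 0.0317
Product of (1-R_i) = 0.0317
R_sys = 1 - 0.0317 = 0.9683

0.9683


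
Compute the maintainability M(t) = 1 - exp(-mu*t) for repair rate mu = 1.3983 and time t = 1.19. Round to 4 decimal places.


mu = 1.3983, t = 1.19
mu * t = 1.3983 * 1.19 = 1.664
exp(-1.664) = 0.1894
M(t) = 1 - 0.1894
M(t) = 0.8106

0.8106


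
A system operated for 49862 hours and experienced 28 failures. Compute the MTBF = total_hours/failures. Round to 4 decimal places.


total_hours = 49862
failures = 28
MTBF = 49862 / 28
MTBF = 1780.7857

1780.7857


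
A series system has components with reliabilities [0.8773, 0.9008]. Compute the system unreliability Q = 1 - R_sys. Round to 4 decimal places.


Components: [0.8773, 0.9008]
After component 1: product = 0.8773
After component 2: product = 0.7903
R_sys = 0.7903
Q = 1 - 0.7903 = 0.2097

0.2097


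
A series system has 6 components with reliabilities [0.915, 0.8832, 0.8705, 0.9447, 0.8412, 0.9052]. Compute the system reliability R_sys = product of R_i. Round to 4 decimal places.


Components: [0.915, 0.8832, 0.8705, 0.9447, 0.8412, 0.9052]
After component 1 (R=0.915): product = 0.915
After component 2 (R=0.8832): product = 0.8081
After component 3 (R=0.8705): product = 0.7035
After component 4 (R=0.9447): product = 0.6646
After component 5 (R=0.8412): product = 0.559
After component 6 (R=0.9052): product = 0.506
R_sys = 0.506

0.506


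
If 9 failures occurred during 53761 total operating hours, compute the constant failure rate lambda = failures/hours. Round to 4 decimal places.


failures = 9
total_hours = 53761
lambda = 9 / 53761
lambda = 0.0002

0.0002


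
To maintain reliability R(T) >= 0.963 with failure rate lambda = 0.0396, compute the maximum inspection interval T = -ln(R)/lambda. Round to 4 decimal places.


R_target = 0.963
lambda = 0.0396
-ln(0.963) = 0.0377
T = 0.0377 / 0.0396
T = 0.9521

0.9521


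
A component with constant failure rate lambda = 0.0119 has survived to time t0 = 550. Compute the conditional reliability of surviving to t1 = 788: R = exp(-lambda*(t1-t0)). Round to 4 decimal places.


lambda = 0.0119
t0 = 550, t1 = 788
t1 - t0 = 238
lambda * (t1-t0) = 0.0119 * 238 = 2.8322
R = exp(-2.8322)
R = 0.0589

0.0589


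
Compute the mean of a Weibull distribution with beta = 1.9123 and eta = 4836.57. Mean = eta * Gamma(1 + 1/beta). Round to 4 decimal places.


beta = 1.9123, eta = 4836.57
1/beta = 0.5229
1 + 1/beta = 1.5229
Gamma(1.5229) = 0.8872
Mean = 4836.57 * 0.8872
Mean = 4290.9339

4290.9339


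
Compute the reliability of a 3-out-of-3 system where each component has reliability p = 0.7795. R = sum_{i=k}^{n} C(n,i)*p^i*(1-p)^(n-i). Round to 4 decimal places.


k = 3, n = 3, p = 0.7795
i=3: C(3,3)=1 * 0.7795^3 * 0.2205^0 = 0.4736
R = sum of terms = 0.4736

0.4736


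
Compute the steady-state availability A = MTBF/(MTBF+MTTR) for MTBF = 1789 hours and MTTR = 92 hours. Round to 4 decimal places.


MTBF = 1789
MTTR = 92
MTBF + MTTR = 1881
A = 1789 / 1881
A = 0.9511

0.9511


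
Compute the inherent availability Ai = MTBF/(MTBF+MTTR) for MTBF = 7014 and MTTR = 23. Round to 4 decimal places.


MTBF = 7014
MTTR = 23
MTBF + MTTR = 7037
Ai = 7014 / 7037
Ai = 0.9967

0.9967


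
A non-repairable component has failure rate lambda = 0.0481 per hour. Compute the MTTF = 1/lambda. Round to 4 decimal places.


lambda = 0.0481
MTTF = 1 / 0.0481
MTTF = 20.79

20.79


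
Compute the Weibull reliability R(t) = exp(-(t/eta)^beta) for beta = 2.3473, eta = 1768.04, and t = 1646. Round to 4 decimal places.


beta = 2.3473, eta = 1768.04, t = 1646
t/eta = 1646 / 1768.04 = 0.931
(t/eta)^beta = 0.931^2.3473 = 0.8454
R(t) = exp(-0.8454)
R(t) = 0.4294

0.4294


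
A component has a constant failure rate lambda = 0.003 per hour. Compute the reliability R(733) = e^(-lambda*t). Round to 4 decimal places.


lambda = 0.003
t = 733
lambda * t = 2.199
R(t) = e^(-2.199)
R(t) = 0.1109

0.1109


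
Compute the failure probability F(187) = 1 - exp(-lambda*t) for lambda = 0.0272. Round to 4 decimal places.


lambda = 0.0272, t = 187
lambda * t = 5.0864
exp(-5.0864) = 0.0062
F(t) = 1 - 0.0062
F(t) = 0.9938

0.9938


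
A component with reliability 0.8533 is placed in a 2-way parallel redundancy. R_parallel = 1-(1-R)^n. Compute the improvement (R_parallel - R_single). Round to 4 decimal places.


R_single = 0.8533, n = 2
1 - R_single = 0.1467
(1 - R_single)^n = 0.1467^2 = 0.0215
R_parallel = 1 - 0.0215 = 0.9785
Improvement = 0.9785 - 0.8533
Improvement = 0.1252

0.1252


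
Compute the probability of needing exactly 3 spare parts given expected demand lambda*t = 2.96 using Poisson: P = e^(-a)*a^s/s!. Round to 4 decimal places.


a = 2.96, s = 3
e^(-a) = e^(-2.96) = 0.0518
a^s = 2.96^3 = 25.9343
s! = 6
P = 0.0518 * 25.9343 / 6
P = 0.224

0.224


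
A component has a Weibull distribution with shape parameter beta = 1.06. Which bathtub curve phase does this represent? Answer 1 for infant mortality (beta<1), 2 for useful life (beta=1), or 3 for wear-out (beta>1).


beta = 1.06
Compare beta to 1:
beta < 1 => infant mortality (phase 1)
beta = 1 => useful life (phase 2)
beta > 1 => wear-out (phase 3)
Since beta = 1.06, this is wear-out (increasing failure rate)
Phase = 3

3


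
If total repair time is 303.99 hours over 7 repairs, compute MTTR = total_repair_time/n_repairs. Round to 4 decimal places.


total_repair_time = 303.99
n_repairs = 7
MTTR = 303.99 / 7
MTTR = 43.4271

43.4271


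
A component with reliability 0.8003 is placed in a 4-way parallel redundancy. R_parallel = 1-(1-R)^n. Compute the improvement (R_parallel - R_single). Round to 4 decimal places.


R_single = 0.8003, n = 4
1 - R_single = 0.1997
(1 - R_single)^n = 0.1997^4 = 0.0016
R_parallel = 1 - 0.0016 = 0.9984
Improvement = 0.9984 - 0.8003
Improvement = 0.1981

0.1981


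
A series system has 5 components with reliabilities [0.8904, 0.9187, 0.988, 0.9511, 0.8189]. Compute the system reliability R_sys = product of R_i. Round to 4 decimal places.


Components: [0.8904, 0.9187, 0.988, 0.9511, 0.8189]
After component 1 (R=0.8904): product = 0.8904
After component 2 (R=0.9187): product = 0.818
After component 3 (R=0.988): product = 0.8082
After component 4 (R=0.9511): product = 0.7687
After component 5 (R=0.8189): product = 0.6295
R_sys = 0.6295

0.6295


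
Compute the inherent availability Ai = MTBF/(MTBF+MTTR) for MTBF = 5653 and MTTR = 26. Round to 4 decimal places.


MTBF = 5653
MTTR = 26
MTBF + MTTR = 5679
Ai = 5653 / 5679
Ai = 0.9954

0.9954


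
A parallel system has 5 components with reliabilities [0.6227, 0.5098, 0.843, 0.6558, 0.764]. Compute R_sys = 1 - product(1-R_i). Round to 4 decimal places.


Components: [0.6227, 0.5098, 0.843, 0.6558, 0.764]
(1 - 0.6227) = 0.3773, running product = 0.3773
(1 - 0.5098) = 0.4902, running product = 0.185
(1 - 0.843) = 0.157, running product = 0.029
(1 - 0.6558) = 0.3442, running product = 0.01
(1 - 0.764) = 0.236, running product = 0.0024
Product of (1-R_i) = 0.0024
R_sys = 1 - 0.0024 = 0.9976

0.9976


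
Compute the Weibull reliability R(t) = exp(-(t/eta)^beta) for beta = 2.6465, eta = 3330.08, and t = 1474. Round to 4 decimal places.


beta = 2.6465, eta = 3330.08, t = 1474
t/eta = 1474 / 3330.08 = 0.4426
(t/eta)^beta = 0.4426^2.6465 = 0.1157
R(t) = exp(-0.1157)
R(t) = 0.8908

0.8908


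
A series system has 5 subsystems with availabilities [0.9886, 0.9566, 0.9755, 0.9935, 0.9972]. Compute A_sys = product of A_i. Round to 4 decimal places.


Subsystems: [0.9886, 0.9566, 0.9755, 0.9935, 0.9972]
After subsystem 1 (A=0.9886): product = 0.9886
After subsystem 2 (A=0.9566): product = 0.9457
After subsystem 3 (A=0.9755): product = 0.9225
After subsystem 4 (A=0.9935): product = 0.9165
After subsystem 5 (A=0.9972): product = 0.914
A_sys = 0.914

0.914


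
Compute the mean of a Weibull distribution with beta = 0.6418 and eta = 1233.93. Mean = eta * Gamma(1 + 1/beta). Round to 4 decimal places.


beta = 0.6418, eta = 1233.93
1/beta = 1.5581
1 + 1/beta = 2.5581
Gamma(2.5581) = 1.3859
Mean = 1233.93 * 1.3859
Mean = 1710.137

1710.137


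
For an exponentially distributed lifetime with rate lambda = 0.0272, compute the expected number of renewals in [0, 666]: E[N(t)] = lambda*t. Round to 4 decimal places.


lambda = 0.0272
t = 666
E[N(t)] = lambda * t
E[N(t)] = 0.0272 * 666
E[N(t)] = 18.1152

18.1152


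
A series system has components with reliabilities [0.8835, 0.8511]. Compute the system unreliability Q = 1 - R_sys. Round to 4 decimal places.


Components: [0.8835, 0.8511]
After component 1: product = 0.8835
After component 2: product = 0.7519
R_sys = 0.7519
Q = 1 - 0.7519 = 0.2481

0.2481


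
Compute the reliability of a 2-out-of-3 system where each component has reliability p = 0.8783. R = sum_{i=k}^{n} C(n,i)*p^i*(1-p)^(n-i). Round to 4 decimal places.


k = 2, n = 3, p = 0.8783
i=2: C(3,2)=3 * 0.8783^2 * 0.1217^1 = 0.2816
i=3: C(3,3)=1 * 0.8783^3 * 0.1217^0 = 0.6775
R = sum of terms = 0.9592

0.9592


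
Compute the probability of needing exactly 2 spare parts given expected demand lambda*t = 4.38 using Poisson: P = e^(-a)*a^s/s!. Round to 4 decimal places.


a = 4.38, s = 2
e^(-a) = e^(-4.38) = 0.0125
a^s = 4.38^2 = 19.1844
s! = 2
P = 0.0125 * 19.1844 / 2
P = 0.1201

0.1201


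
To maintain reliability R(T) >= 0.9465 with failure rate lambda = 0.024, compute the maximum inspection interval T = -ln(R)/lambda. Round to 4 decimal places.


R_target = 0.9465
lambda = 0.024
-ln(0.9465) = 0.055
T = 0.055 / 0.024
T = 2.291

2.291


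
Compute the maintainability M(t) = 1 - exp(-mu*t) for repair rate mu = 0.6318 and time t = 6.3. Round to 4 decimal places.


mu = 0.6318, t = 6.3
mu * t = 0.6318 * 6.3 = 3.9803
exp(-3.9803) = 0.0187
M(t) = 1 - 0.0187
M(t) = 0.9813

0.9813


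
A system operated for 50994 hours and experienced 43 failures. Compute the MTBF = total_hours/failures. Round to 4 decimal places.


total_hours = 50994
failures = 43
MTBF = 50994 / 43
MTBF = 1185.907

1185.907


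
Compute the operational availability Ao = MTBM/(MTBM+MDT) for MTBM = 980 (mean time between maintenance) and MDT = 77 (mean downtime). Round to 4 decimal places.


MTBM = 980
MDT = 77
MTBM + MDT = 1057
Ao = 980 / 1057
Ao = 0.9272

0.9272


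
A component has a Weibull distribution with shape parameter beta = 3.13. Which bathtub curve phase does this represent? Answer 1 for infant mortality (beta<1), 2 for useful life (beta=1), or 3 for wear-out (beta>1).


beta = 3.13
Compare beta to 1:
beta < 1 => infant mortality (phase 1)
beta = 1 => useful life (phase 2)
beta > 1 => wear-out (phase 3)
Since beta = 3.13, this is wear-out (increasing failure rate)
Phase = 3

3


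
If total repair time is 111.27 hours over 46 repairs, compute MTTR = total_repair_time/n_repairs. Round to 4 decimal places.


total_repair_time = 111.27
n_repairs = 46
MTTR = 111.27 / 46
MTTR = 2.4189

2.4189


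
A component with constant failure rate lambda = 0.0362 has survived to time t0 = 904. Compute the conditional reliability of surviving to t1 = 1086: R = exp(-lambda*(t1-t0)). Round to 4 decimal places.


lambda = 0.0362
t0 = 904, t1 = 1086
t1 - t0 = 182
lambda * (t1-t0) = 0.0362 * 182 = 6.5884
R = exp(-6.5884)
R = 0.0014

0.0014


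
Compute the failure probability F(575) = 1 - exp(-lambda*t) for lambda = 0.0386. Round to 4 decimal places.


lambda = 0.0386, t = 575
lambda * t = 22.195
exp(-22.195) = 0.0
F(t) = 1 - 0.0
F(t) = 1.0

1.0


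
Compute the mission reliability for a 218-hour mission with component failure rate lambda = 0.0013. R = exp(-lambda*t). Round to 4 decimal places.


lambda = 0.0013
mission_time = 218
lambda * t = 0.0013 * 218 = 0.2834
R = exp(-0.2834)
R = 0.7532

0.7532


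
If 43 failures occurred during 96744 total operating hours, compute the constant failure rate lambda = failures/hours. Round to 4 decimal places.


failures = 43
total_hours = 96744
lambda = 43 / 96744
lambda = 0.0004

0.0004


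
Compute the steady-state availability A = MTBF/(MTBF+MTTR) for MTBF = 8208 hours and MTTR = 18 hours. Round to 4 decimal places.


MTBF = 8208
MTTR = 18
MTBF + MTTR = 8226
A = 8208 / 8226
A = 0.9978

0.9978


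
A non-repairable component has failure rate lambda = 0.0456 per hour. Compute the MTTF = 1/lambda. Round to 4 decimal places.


lambda = 0.0456
MTTF = 1 / 0.0456
MTTF = 21.9298

21.9298


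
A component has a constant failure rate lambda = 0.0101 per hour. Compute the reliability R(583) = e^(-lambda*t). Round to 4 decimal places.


lambda = 0.0101
t = 583
lambda * t = 5.8883
R(t) = e^(-5.8883)
R(t) = 0.0028

0.0028


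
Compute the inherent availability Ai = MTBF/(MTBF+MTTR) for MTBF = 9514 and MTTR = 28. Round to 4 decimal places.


MTBF = 9514
MTTR = 28
MTBF + MTTR = 9542
Ai = 9514 / 9542
Ai = 0.9971

0.9971


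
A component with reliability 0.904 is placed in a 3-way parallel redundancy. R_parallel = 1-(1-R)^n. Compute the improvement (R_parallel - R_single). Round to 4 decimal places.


R_single = 0.904, n = 3
1 - R_single = 0.096
(1 - R_single)^n = 0.096^3 = 0.0009
R_parallel = 1 - 0.0009 = 0.9991
Improvement = 0.9991 - 0.904
Improvement = 0.0951

0.0951


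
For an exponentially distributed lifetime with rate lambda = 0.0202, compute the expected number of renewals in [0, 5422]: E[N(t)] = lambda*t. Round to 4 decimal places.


lambda = 0.0202
t = 5422
E[N(t)] = lambda * t
E[N(t)] = 0.0202 * 5422
E[N(t)] = 109.5244

109.5244


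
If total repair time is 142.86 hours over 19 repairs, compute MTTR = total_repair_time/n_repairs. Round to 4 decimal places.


total_repair_time = 142.86
n_repairs = 19
MTTR = 142.86 / 19
MTTR = 7.5189

7.5189


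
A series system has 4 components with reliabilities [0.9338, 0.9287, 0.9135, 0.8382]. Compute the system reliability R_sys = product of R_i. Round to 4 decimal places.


Components: [0.9338, 0.9287, 0.9135, 0.8382]
After component 1 (R=0.9338): product = 0.9338
After component 2 (R=0.9287): product = 0.8672
After component 3 (R=0.9135): product = 0.7922
After component 4 (R=0.8382): product = 0.664
R_sys = 0.664

0.664


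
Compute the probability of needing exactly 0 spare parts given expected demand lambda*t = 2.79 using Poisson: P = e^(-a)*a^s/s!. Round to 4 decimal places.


a = 2.79, s = 0
e^(-a) = e^(-2.79) = 0.0614
a^s = 2.79^0 = 1.0
s! = 1
P = 0.0614 * 1.0 / 1
P = 0.0614

0.0614


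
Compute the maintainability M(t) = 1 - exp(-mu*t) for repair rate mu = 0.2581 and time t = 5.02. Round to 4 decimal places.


mu = 0.2581, t = 5.02
mu * t = 0.2581 * 5.02 = 1.2957
exp(-1.2957) = 0.2737
M(t) = 1 - 0.2737
M(t) = 0.7263

0.7263


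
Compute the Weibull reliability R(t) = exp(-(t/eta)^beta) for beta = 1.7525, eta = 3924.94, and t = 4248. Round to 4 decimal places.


beta = 1.7525, eta = 3924.94, t = 4248
t/eta = 4248 / 3924.94 = 1.0823
(t/eta)^beta = 1.0823^1.7525 = 1.1487
R(t) = exp(-1.1487)
R(t) = 0.3171

0.3171


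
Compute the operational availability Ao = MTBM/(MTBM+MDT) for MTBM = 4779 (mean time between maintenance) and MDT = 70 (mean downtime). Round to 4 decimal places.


MTBM = 4779
MDT = 70
MTBM + MDT = 4849
Ao = 4779 / 4849
Ao = 0.9856

0.9856


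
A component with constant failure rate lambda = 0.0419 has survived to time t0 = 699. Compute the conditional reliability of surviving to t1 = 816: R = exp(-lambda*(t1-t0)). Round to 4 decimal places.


lambda = 0.0419
t0 = 699, t1 = 816
t1 - t0 = 117
lambda * (t1-t0) = 0.0419 * 117 = 4.9023
R = exp(-4.9023)
R = 0.0074

0.0074


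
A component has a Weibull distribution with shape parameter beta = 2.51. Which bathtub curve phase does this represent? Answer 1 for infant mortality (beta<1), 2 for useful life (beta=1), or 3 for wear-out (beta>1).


beta = 2.51
Compare beta to 1:
beta < 1 => infant mortality (phase 1)
beta = 1 => useful life (phase 2)
beta > 1 => wear-out (phase 3)
Since beta = 2.51, this is wear-out (increasing failure rate)
Phase = 3

3


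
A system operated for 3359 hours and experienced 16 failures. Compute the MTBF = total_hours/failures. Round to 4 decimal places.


total_hours = 3359
failures = 16
MTBF = 3359 / 16
MTBF = 209.9375

209.9375


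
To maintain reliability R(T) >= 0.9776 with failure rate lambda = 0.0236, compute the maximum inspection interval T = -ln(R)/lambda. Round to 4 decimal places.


R_target = 0.9776
lambda = 0.0236
-ln(0.9776) = 0.0227
T = 0.0227 / 0.0236
T = 0.9599

0.9599


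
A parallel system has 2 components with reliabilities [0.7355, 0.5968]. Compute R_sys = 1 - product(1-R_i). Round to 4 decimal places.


Components: [0.7355, 0.5968]
(1 - 0.7355) = 0.2645, running product = 0.2645
(1 - 0.5968) = 0.4032, running product = 0.1066
Product of (1-R_i) = 0.1066
R_sys = 1 - 0.1066 = 0.8934

0.8934


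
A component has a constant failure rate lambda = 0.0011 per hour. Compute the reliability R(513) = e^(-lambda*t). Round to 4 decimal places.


lambda = 0.0011
t = 513
lambda * t = 0.5643
R(t) = e^(-0.5643)
R(t) = 0.5688

0.5688


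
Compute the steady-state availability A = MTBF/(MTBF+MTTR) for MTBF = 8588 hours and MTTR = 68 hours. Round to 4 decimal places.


MTBF = 8588
MTTR = 68
MTBF + MTTR = 8656
A = 8588 / 8656
A = 0.9921

0.9921


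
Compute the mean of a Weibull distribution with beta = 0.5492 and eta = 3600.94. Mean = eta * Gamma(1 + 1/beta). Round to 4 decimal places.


beta = 0.5492, eta = 3600.94
1/beta = 1.8208
1 + 1/beta = 2.8208
Gamma(2.8208) = 1.7063
Mean = 3600.94 * 1.7063
Mean = 6144.1427

6144.1427


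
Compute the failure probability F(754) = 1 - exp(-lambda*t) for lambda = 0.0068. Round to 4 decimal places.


lambda = 0.0068, t = 754
lambda * t = 5.1272
exp(-5.1272) = 0.0059
F(t) = 1 - 0.0059
F(t) = 0.9941

0.9941


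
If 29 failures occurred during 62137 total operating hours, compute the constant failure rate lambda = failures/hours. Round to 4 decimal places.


failures = 29
total_hours = 62137
lambda = 29 / 62137
lambda = 0.0005

0.0005


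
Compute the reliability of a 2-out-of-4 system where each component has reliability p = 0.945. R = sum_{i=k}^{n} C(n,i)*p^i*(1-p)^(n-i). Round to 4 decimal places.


k = 2, n = 4, p = 0.945
i=2: C(4,2)=6 * 0.945^2 * 0.055^2 = 0.0162
i=3: C(4,3)=4 * 0.945^3 * 0.055^1 = 0.1857
i=4: C(4,4)=1 * 0.945^4 * 0.055^0 = 0.7975
R = sum of terms = 0.9994

0.9994


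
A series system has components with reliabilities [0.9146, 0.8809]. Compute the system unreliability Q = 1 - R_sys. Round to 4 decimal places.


Components: [0.9146, 0.8809]
After component 1: product = 0.9146
After component 2: product = 0.8057
R_sys = 0.8057
Q = 1 - 0.8057 = 0.1943

0.1943


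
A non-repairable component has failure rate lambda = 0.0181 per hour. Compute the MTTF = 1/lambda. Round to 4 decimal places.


lambda = 0.0181
MTTF = 1 / 0.0181
MTTF = 55.2486

55.2486


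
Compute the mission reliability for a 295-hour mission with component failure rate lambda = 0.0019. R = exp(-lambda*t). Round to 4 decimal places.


lambda = 0.0019
mission_time = 295
lambda * t = 0.0019 * 295 = 0.5605
R = exp(-0.5605)
R = 0.5709

0.5709


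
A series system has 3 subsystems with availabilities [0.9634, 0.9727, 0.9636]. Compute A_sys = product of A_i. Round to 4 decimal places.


Subsystems: [0.9634, 0.9727, 0.9636]
After subsystem 1 (A=0.9634): product = 0.9634
After subsystem 2 (A=0.9727): product = 0.9371
After subsystem 3 (A=0.9636): product = 0.903
A_sys = 0.903

0.903


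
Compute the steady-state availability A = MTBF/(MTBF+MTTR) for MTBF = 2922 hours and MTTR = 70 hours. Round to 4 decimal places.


MTBF = 2922
MTTR = 70
MTBF + MTTR = 2992
A = 2922 / 2992
A = 0.9766

0.9766


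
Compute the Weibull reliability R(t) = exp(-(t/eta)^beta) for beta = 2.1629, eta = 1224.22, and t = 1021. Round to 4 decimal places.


beta = 2.1629, eta = 1224.22, t = 1021
t/eta = 1021 / 1224.22 = 0.834
(t/eta)^beta = 0.834^2.1629 = 0.6753
R(t) = exp(-0.6753)
R(t) = 0.509

0.509


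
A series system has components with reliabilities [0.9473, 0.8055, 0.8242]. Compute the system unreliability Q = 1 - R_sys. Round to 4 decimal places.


Components: [0.9473, 0.8055, 0.8242]
After component 1: product = 0.9473
After component 2: product = 0.7631
After component 3: product = 0.6289
R_sys = 0.6289
Q = 1 - 0.6289 = 0.3711

0.3711


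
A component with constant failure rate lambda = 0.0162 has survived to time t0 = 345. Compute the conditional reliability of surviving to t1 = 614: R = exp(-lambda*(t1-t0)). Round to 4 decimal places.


lambda = 0.0162
t0 = 345, t1 = 614
t1 - t0 = 269
lambda * (t1-t0) = 0.0162 * 269 = 4.3578
R = exp(-4.3578)
R = 0.0128

0.0128


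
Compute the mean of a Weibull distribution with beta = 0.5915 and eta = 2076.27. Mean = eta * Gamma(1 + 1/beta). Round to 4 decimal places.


beta = 0.5915, eta = 2076.27
1/beta = 1.6906
1 + 1/beta = 2.6906
Gamma(2.6906) = 1.5332
Mean = 2076.27 * 1.5332
Mean = 3183.3596

3183.3596


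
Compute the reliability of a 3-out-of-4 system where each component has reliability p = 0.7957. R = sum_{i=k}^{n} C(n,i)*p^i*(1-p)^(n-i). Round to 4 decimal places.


k = 3, n = 4, p = 0.7957
i=3: C(4,3)=4 * 0.7957^3 * 0.2043^1 = 0.4117
i=4: C(4,4)=1 * 0.7957^4 * 0.2043^0 = 0.4009
R = sum of terms = 0.8126

0.8126


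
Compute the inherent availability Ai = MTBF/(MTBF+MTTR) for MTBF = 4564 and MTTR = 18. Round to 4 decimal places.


MTBF = 4564
MTTR = 18
MTBF + MTTR = 4582
Ai = 4564 / 4582
Ai = 0.9961

0.9961


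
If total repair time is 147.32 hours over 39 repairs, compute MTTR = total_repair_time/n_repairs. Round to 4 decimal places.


total_repair_time = 147.32
n_repairs = 39
MTTR = 147.32 / 39
MTTR = 3.7774

3.7774


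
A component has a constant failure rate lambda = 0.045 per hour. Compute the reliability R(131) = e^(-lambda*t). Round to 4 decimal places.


lambda = 0.045
t = 131
lambda * t = 5.895
R(t) = e^(-5.895)
R(t) = 0.0028

0.0028


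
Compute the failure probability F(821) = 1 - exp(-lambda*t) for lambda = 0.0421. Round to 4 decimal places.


lambda = 0.0421, t = 821
lambda * t = 34.5641
exp(-34.5641) = 0.0
F(t) = 1 - 0.0
F(t) = 1.0

1.0


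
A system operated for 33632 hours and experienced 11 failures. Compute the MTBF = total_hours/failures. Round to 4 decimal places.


total_hours = 33632
failures = 11
MTBF = 33632 / 11
MTBF = 3057.4545

3057.4545


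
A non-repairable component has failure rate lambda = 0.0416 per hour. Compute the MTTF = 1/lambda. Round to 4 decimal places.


lambda = 0.0416
MTTF = 1 / 0.0416
MTTF = 24.0385

24.0385


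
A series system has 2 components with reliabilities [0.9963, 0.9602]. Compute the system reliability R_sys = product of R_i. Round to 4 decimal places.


Components: [0.9963, 0.9602]
After component 1 (R=0.9963): product = 0.9963
After component 2 (R=0.9602): product = 0.9566
R_sys = 0.9566

0.9566


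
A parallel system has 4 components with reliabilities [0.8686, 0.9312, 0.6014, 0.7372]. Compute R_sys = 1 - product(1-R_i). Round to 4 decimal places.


Components: [0.8686, 0.9312, 0.6014, 0.7372]
(1 - 0.8686) = 0.1314, running product = 0.1314
(1 - 0.9312) = 0.0688, running product = 0.009
(1 - 0.6014) = 0.3986, running product = 0.0036
(1 - 0.7372) = 0.2628, running product = 0.0009
Product of (1-R_i) = 0.0009
R_sys = 1 - 0.0009 = 0.9991

0.9991


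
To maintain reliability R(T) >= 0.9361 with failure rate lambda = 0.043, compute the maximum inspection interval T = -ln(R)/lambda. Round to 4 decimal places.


R_target = 0.9361
lambda = 0.043
-ln(0.9361) = 0.066
T = 0.066 / 0.043
T = 1.5357

1.5357


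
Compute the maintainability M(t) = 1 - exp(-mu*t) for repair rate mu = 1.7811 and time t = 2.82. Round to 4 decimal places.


mu = 1.7811, t = 2.82
mu * t = 1.7811 * 2.82 = 5.0227
exp(-5.0227) = 0.0066
M(t) = 1 - 0.0066
M(t) = 0.9934

0.9934


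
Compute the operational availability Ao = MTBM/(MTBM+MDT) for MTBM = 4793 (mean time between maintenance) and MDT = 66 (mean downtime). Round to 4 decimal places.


MTBM = 4793
MDT = 66
MTBM + MDT = 4859
Ao = 4793 / 4859
Ao = 0.9864

0.9864


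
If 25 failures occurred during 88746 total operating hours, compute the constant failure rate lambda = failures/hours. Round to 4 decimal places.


failures = 25
total_hours = 88746
lambda = 25 / 88746
lambda = 0.0003

0.0003


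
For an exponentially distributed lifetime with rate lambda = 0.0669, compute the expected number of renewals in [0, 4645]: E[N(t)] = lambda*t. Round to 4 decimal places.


lambda = 0.0669
t = 4645
E[N(t)] = lambda * t
E[N(t)] = 0.0669 * 4645
E[N(t)] = 310.7505

310.7505


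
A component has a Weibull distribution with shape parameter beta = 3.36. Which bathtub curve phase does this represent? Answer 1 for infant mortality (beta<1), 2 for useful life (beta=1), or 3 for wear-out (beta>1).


beta = 3.36
Compare beta to 1:
beta < 1 => infant mortality (phase 1)
beta = 1 => useful life (phase 2)
beta > 1 => wear-out (phase 3)
Since beta = 3.36, this is wear-out (increasing failure rate)
Phase = 3

3


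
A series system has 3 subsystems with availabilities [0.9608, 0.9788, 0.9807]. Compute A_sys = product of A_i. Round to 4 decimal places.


Subsystems: [0.9608, 0.9788, 0.9807]
After subsystem 1 (A=0.9608): product = 0.9608
After subsystem 2 (A=0.9788): product = 0.9404
After subsystem 3 (A=0.9807): product = 0.9223
A_sys = 0.9223

0.9223


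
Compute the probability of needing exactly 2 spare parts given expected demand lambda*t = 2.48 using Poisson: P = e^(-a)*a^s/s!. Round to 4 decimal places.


a = 2.48, s = 2
e^(-a) = e^(-2.48) = 0.0837
a^s = 2.48^2 = 6.1504
s! = 2
P = 0.0837 * 6.1504 / 2
P = 0.2575

0.2575


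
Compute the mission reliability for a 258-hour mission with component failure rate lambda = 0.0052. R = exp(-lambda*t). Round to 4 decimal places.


lambda = 0.0052
mission_time = 258
lambda * t = 0.0052 * 258 = 1.3416
R = exp(-1.3416)
R = 0.2614

0.2614


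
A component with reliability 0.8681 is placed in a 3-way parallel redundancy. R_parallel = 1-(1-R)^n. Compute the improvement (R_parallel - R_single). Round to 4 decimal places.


R_single = 0.8681, n = 3
1 - R_single = 0.1319
(1 - R_single)^n = 0.1319^3 = 0.0023
R_parallel = 1 - 0.0023 = 0.9977
Improvement = 0.9977 - 0.8681
Improvement = 0.1296

0.1296


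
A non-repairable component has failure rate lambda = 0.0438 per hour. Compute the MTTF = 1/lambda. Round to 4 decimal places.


lambda = 0.0438
MTTF = 1 / 0.0438
MTTF = 22.8311

22.8311


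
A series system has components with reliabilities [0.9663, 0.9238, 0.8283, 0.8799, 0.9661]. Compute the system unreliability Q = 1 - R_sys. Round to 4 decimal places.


Components: [0.9663, 0.9238, 0.8283, 0.8799, 0.9661]
After component 1: product = 0.9663
After component 2: product = 0.8927
After component 3: product = 0.7394
After component 4: product = 0.6506
After component 5: product = 0.6285
R_sys = 0.6285
Q = 1 - 0.6285 = 0.3715

0.3715


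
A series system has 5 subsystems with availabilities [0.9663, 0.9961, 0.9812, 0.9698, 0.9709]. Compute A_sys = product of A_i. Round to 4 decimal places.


Subsystems: [0.9663, 0.9961, 0.9812, 0.9698, 0.9709]
After subsystem 1 (A=0.9663): product = 0.9663
After subsystem 2 (A=0.9961): product = 0.9625
After subsystem 3 (A=0.9812): product = 0.9444
After subsystem 4 (A=0.9698): product = 0.9159
After subsystem 5 (A=0.9709): product = 0.8893
A_sys = 0.8893

0.8893


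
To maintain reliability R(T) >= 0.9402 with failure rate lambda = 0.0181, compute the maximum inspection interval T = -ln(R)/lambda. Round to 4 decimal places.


R_target = 0.9402
lambda = 0.0181
-ln(0.9402) = 0.0617
T = 0.0617 / 0.0181
T = 3.4068

3.4068


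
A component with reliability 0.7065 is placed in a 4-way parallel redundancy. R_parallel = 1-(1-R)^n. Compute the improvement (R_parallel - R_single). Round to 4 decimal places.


R_single = 0.7065, n = 4
1 - R_single = 0.2935
(1 - R_single)^n = 0.2935^4 = 0.0074
R_parallel = 1 - 0.0074 = 0.9926
Improvement = 0.9926 - 0.7065
Improvement = 0.2861

0.2861


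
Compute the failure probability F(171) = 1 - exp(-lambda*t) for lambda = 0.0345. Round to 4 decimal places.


lambda = 0.0345, t = 171
lambda * t = 5.8995
exp(-5.8995) = 0.0027
F(t) = 1 - 0.0027
F(t) = 0.9973

0.9973


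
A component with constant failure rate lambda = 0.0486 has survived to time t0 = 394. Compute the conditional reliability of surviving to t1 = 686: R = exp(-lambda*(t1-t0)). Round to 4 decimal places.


lambda = 0.0486
t0 = 394, t1 = 686
t1 - t0 = 292
lambda * (t1-t0) = 0.0486 * 292 = 14.1912
R = exp(-14.1912)
R = 0.0

0.0


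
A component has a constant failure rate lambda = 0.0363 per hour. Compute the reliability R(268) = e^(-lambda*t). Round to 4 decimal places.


lambda = 0.0363
t = 268
lambda * t = 9.7284
R(t) = e^(-9.7284)
R(t) = 0.0001

0.0001
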